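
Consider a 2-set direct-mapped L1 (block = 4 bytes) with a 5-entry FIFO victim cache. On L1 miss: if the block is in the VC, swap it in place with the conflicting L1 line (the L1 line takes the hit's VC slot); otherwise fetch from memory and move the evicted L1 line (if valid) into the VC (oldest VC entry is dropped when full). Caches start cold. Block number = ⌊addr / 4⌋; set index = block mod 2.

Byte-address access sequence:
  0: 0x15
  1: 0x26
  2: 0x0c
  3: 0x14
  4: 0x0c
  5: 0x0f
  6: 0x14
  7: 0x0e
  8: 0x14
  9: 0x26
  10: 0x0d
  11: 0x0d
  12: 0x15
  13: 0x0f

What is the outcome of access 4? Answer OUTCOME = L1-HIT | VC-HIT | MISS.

#0 0x15→b5/s1 MISS; vc=[]
#1 0x26→b9/s1 MISS; vc=[5]
#2 0xc→b3/s1 MISS; vc=[5,9]
#3 0x14→b5/s1 VC-HIT; vc=[3,9]
#4 0xc→b3/s1 VC-HIT; vc=[5,9]
#5 0xf→b3/s1 L1-HIT; vc=[5,9]
#6 0x14→b5/s1 VC-HIT; vc=[3,9]
#7 0xe→b3/s1 VC-HIT; vc=[5,9]
#8 0x14→b5/s1 VC-HIT; vc=[3,9]
#9 0x26→b9/s1 VC-HIT; vc=[3,5]
#10 0xd→b3/s1 VC-HIT; vc=[9,5]
#11 0xd→b3/s1 L1-HIT; vc=[9,5]
#12 0x15→b5/s1 VC-HIT; vc=[9,3]
#13 0xf→b3/s1 VC-HIT; vc=[9,5]

OUTCOME = VC-HIT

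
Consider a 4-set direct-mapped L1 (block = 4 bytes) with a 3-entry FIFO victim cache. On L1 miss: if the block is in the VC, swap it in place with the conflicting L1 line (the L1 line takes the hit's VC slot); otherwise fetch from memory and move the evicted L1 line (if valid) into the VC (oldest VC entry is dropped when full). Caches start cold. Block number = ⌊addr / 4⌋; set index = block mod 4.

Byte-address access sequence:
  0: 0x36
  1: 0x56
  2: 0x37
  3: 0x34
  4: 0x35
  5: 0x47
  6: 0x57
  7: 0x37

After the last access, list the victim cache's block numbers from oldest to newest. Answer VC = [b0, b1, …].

VC = [17, 21]

0: 0x36 (blk 13, set 1) → MISS  vc=[]
1: 0x56 (blk 21, set 1) → MISS  vc=[13]
2: 0x37 (blk 13, set 1) → VC-HIT  vc=[21]
3: 0x34 (blk 13, set 1) → L1-HIT  vc=[21]
4: 0x35 (blk 13, set 1) → L1-HIT  vc=[21]
5: 0x47 (blk 17, set 1) → MISS  vc=[21, 13]
6: 0x57 (blk 21, set 1) → VC-HIT  vc=[17, 13]
7: 0x37 (blk 13, set 1) → VC-HIT  vc=[17, 21]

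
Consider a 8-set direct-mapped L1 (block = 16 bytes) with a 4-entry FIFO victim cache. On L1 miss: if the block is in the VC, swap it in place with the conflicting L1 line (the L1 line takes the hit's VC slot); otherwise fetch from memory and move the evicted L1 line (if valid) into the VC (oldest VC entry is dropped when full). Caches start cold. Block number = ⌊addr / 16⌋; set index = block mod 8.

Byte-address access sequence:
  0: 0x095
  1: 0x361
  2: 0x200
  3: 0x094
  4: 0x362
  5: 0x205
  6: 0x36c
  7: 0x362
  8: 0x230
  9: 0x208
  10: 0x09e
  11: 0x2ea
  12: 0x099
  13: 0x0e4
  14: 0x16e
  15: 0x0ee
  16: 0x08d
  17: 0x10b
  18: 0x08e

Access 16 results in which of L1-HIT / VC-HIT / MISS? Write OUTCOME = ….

#0 0x95→b9/s1 MISS; vc=[]
#1 0x361→b54/s6 MISS; vc=[]
#2 0x200→b32/s0 MISS; vc=[]
#3 0x94→b9/s1 L1-HIT; vc=[]
#4 0x362→b54/s6 L1-HIT; vc=[]
#5 0x205→b32/s0 L1-HIT; vc=[]
#6 0x36c→b54/s6 L1-HIT; vc=[]
#7 0x362→b54/s6 L1-HIT; vc=[]
#8 0x230→b35/s3 MISS; vc=[]
#9 0x208→b32/s0 L1-HIT; vc=[]
#10 0x9e→b9/s1 L1-HIT; vc=[]
#11 0x2ea→b46/s6 MISS; vc=[54]
#12 0x99→b9/s1 L1-HIT; vc=[54]
#13 0xe4→b14/s6 MISS; vc=[54,46]
#14 0x16e→b22/s6 MISS; vc=[54,46,14]
#15 0xee→b14/s6 VC-HIT; vc=[54,46,22]
#16 0x8d→b8/s0 MISS; vc=[54,46,22,32]
#17 0x10b→b16/s0 MISS; vc=[46,22,32,8]
#18 0x8e→b8/s0 VC-HIT; vc=[46,22,32,16]

OUTCOME = MISS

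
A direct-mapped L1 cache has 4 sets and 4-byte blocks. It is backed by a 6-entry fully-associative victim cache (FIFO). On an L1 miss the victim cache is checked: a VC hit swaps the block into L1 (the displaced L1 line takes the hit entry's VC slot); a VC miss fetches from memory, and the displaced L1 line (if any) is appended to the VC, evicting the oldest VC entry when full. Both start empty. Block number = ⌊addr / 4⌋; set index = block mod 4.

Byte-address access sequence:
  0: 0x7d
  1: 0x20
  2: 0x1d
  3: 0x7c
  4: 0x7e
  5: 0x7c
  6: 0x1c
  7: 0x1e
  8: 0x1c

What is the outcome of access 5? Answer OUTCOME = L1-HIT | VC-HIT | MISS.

  [0] addr=0x7d blk=31 s=3: MISS | VC []
  [1] addr=0x20 blk=8 s=0: MISS | VC []
  [2] addr=0x1d blk=7 s=3: MISS | VC [31]
  [3] addr=0x7c blk=31 s=3: VC-HIT | VC [7]
  [4] addr=0x7e blk=31 s=3: L1-HIT | VC [7]
  [5] addr=0x7c blk=31 s=3: L1-HIT | VC [7]
  [6] addr=0x1c blk=7 s=3: VC-HIT | VC [31]
  [7] addr=0x1e blk=7 s=3: L1-HIT | VC [31]
  [8] addr=0x1c blk=7 s=3: L1-HIT | VC [31]

OUTCOME = L1-HIT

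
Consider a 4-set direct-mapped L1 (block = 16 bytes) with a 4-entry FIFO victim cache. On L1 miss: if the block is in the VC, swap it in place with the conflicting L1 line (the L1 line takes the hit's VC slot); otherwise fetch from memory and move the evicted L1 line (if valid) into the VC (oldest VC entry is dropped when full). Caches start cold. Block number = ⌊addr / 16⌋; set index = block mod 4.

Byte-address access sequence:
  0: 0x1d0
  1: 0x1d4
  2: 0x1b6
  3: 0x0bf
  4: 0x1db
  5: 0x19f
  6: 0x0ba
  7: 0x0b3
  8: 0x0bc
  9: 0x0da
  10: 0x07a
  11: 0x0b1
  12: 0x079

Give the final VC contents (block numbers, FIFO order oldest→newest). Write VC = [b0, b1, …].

VC = [27, 29, 25, 11]

#0 0x1d0→b29/s1 MISS; vc=[]
#1 0x1d4→b29/s1 L1-HIT; vc=[]
#2 0x1b6→b27/s3 MISS; vc=[]
#3 0xbf→b11/s3 MISS; vc=[27]
#4 0x1db→b29/s1 L1-HIT; vc=[27]
#5 0x19f→b25/s1 MISS; vc=[27,29]
#6 0xba→b11/s3 L1-HIT; vc=[27,29]
#7 0xb3→b11/s3 L1-HIT; vc=[27,29]
#8 0xbc→b11/s3 L1-HIT; vc=[27,29]
#9 0xda→b13/s1 MISS; vc=[27,29,25]
#10 0x7a→b7/s3 MISS; vc=[27,29,25,11]
#11 0xb1→b11/s3 VC-HIT; vc=[27,29,25,7]
#12 0x79→b7/s3 VC-HIT; vc=[27,29,25,11]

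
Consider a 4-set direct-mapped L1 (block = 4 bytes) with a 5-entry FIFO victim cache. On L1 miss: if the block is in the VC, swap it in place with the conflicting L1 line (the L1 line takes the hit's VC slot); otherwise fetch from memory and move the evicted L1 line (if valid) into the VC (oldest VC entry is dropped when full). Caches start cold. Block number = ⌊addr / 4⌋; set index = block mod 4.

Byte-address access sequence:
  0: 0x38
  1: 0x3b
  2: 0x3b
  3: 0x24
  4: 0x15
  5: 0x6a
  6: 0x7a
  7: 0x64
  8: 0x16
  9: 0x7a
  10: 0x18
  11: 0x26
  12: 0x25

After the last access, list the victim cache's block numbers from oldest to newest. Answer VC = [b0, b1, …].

VC = [5, 14, 26, 25, 30]

#0 0x38→b14/s2 MISS; vc=[]
#1 0x3b→b14/s2 L1-HIT; vc=[]
#2 0x3b→b14/s2 L1-HIT; vc=[]
#3 0x24→b9/s1 MISS; vc=[]
#4 0x15→b5/s1 MISS; vc=[9]
#5 0x6a→b26/s2 MISS; vc=[9,14]
#6 0x7a→b30/s2 MISS; vc=[9,14,26]
#7 0x64→b25/s1 MISS; vc=[9,14,26,5]
#8 0x16→b5/s1 VC-HIT; vc=[9,14,26,25]
#9 0x7a→b30/s2 L1-HIT; vc=[9,14,26,25]
#10 0x18→b6/s2 MISS; vc=[9,14,26,25,30]
#11 0x26→b9/s1 VC-HIT; vc=[5,14,26,25,30]
#12 0x25→b9/s1 L1-HIT; vc=[5,14,26,25,30]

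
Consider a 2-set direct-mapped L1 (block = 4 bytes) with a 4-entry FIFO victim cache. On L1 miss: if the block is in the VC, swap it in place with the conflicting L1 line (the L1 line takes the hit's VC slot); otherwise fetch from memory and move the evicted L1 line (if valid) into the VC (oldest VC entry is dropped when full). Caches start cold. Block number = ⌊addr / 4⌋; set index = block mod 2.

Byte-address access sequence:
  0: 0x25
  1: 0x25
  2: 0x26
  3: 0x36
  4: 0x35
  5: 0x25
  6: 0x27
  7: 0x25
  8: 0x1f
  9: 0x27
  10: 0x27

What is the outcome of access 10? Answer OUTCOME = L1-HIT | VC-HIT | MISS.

OUTCOME = L1-HIT

0: 0x25 (blk 9, set 1) → MISS  vc=[]
1: 0x25 (blk 9, set 1) → L1-HIT  vc=[]
2: 0x26 (blk 9, set 1) → L1-HIT  vc=[]
3: 0x36 (blk 13, set 1) → MISS  vc=[9]
4: 0x35 (blk 13, set 1) → L1-HIT  vc=[9]
5: 0x25 (blk 9, set 1) → VC-HIT  vc=[13]
6: 0x27 (blk 9, set 1) → L1-HIT  vc=[13]
7: 0x25 (blk 9, set 1) → L1-HIT  vc=[13]
8: 0x1f (blk 7, set 1) → MISS  vc=[13, 9]
9: 0x27 (blk 9, set 1) → VC-HIT  vc=[13, 7]
10: 0x27 (blk 9, set 1) → L1-HIT  vc=[13, 7]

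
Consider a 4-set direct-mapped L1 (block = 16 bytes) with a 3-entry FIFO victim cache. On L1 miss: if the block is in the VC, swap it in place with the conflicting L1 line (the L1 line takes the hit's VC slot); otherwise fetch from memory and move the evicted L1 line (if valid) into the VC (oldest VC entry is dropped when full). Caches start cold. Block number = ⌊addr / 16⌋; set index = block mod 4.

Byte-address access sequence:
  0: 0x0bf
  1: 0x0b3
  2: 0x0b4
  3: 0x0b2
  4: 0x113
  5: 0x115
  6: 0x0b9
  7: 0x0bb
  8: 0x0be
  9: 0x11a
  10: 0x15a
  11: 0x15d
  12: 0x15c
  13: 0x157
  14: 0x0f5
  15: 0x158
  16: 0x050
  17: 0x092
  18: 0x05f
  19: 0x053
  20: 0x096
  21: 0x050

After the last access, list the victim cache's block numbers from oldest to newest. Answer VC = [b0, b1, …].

  [0] addr=0xbf blk=11 s=3: MISS | VC []
  [1] addr=0xb3 blk=11 s=3: L1-HIT | VC []
  [2] addr=0xb4 blk=11 s=3: L1-HIT | VC []
  [3] addr=0xb2 blk=11 s=3: L1-HIT | VC []
  [4] addr=0x113 blk=17 s=1: MISS | VC []
  [5] addr=0x115 blk=17 s=1: L1-HIT | VC []
  [6] addr=0xb9 blk=11 s=3: L1-HIT | VC []
  [7] addr=0xbb blk=11 s=3: L1-HIT | VC []
  [8] addr=0xbe blk=11 s=3: L1-HIT | VC []
  [9] addr=0x11a blk=17 s=1: L1-HIT | VC []
  [10] addr=0x15a blk=21 s=1: MISS | VC [17]
  [11] addr=0x15d blk=21 s=1: L1-HIT | VC [17]
  [12] addr=0x15c blk=21 s=1: L1-HIT | VC [17]
  [13] addr=0x157 blk=21 s=1: L1-HIT | VC [17]
  [14] addr=0xf5 blk=15 s=3: MISS | VC [17, 11]
  [15] addr=0x158 blk=21 s=1: L1-HIT | VC [17, 11]
  [16] addr=0x50 blk=5 s=1: MISS | VC [17, 11, 21]
  [17] addr=0x92 blk=9 s=1: MISS | VC [11, 21, 5]
  [18] addr=0x5f blk=5 s=1: VC-HIT | VC [11, 21, 9]
  [19] addr=0x53 blk=5 s=1: L1-HIT | VC [11, 21, 9]
  [20] addr=0x96 blk=9 s=1: VC-HIT | VC [11, 21, 5]
  [21] addr=0x50 blk=5 s=1: VC-HIT | VC [11, 21, 9]

VC = [11, 21, 9]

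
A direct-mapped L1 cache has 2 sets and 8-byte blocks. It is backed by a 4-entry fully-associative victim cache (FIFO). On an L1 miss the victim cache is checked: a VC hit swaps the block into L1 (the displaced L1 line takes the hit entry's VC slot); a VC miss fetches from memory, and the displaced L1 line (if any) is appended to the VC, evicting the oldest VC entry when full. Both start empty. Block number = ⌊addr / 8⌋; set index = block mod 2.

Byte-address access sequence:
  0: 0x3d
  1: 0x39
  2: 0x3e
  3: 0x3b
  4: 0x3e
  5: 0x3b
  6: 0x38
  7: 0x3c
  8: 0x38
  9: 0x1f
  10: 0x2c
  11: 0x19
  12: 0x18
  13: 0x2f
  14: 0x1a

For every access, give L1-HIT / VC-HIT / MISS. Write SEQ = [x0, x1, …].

0: 0x3d (blk 7, set 1) → MISS  vc=[]
1: 0x39 (blk 7, set 1) → L1-HIT  vc=[]
2: 0x3e (blk 7, set 1) → L1-HIT  vc=[]
3: 0x3b (blk 7, set 1) → L1-HIT  vc=[]
4: 0x3e (blk 7, set 1) → L1-HIT  vc=[]
5: 0x3b (blk 7, set 1) → L1-HIT  vc=[]
6: 0x38 (blk 7, set 1) → L1-HIT  vc=[]
7: 0x3c (blk 7, set 1) → L1-HIT  vc=[]
8: 0x38 (blk 7, set 1) → L1-HIT  vc=[]
9: 0x1f (blk 3, set 1) → MISS  vc=[7]
10: 0x2c (blk 5, set 1) → MISS  vc=[7, 3]
11: 0x19 (blk 3, set 1) → VC-HIT  vc=[7, 5]
12: 0x18 (blk 3, set 1) → L1-HIT  vc=[7, 5]
13: 0x2f (blk 5, set 1) → VC-HIT  vc=[7, 3]
14: 0x1a (blk 3, set 1) → VC-HIT  vc=[7, 5]

SEQ = [MISS, L1-HIT, L1-HIT, L1-HIT, L1-HIT, L1-HIT, L1-HIT, L1-HIT, L1-HIT, MISS, MISS, VC-HIT, L1-HIT, VC-HIT, VC-HIT]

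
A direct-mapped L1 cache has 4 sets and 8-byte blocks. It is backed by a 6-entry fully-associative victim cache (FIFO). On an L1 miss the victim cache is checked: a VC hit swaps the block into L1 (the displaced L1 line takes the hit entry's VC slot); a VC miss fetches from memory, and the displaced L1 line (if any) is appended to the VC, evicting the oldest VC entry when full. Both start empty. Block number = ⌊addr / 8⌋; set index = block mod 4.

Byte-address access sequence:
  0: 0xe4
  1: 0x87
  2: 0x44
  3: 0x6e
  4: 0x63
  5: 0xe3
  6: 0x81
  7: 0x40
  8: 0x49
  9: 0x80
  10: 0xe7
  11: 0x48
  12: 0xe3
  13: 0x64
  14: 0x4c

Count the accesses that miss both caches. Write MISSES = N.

  [0] addr=0xe4 blk=28 s=0: MISS | VC []
  [1] addr=0x87 blk=16 s=0: MISS | VC [28]
  [2] addr=0x44 blk=8 s=0: MISS | VC [28, 16]
  [3] addr=0x6e blk=13 s=1: MISS | VC [28, 16]
  [4] addr=0x63 blk=12 s=0: MISS | VC [28, 16, 8]
  [5] addr=0xe3 blk=28 s=0: VC-HIT | VC [12, 16, 8]
  [6] addr=0x81 blk=16 s=0: VC-HIT | VC [12, 28, 8]
  [7] addr=0x40 blk=8 s=0: VC-HIT | VC [12, 28, 16]
  [8] addr=0x49 blk=9 s=1: MISS | VC [12, 28, 16, 13]
  [9] addr=0x80 blk=16 s=0: VC-HIT | VC [12, 28, 8, 13]
  [10] addr=0xe7 blk=28 s=0: VC-HIT | VC [12, 16, 8, 13]
  [11] addr=0x48 blk=9 s=1: L1-HIT | VC [12, 16, 8, 13]
  [12] addr=0xe3 blk=28 s=0: L1-HIT | VC [12, 16, 8, 13]
  [13] addr=0x64 blk=12 s=0: VC-HIT | VC [28, 16, 8, 13]
  [14] addr=0x4c blk=9 s=1: L1-HIT | VC [28, 16, 8, 13]

MISSES = 6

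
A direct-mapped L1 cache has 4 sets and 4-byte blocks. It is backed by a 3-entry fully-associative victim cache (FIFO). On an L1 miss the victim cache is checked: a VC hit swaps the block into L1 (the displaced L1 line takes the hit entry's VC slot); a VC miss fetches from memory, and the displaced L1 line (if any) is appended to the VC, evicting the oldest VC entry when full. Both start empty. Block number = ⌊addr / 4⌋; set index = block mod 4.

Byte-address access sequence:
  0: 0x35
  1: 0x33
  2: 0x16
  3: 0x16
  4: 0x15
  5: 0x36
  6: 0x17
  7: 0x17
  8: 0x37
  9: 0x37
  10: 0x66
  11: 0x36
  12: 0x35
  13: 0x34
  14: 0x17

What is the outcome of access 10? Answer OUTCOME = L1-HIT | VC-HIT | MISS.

OUTCOME = MISS

#0 0x35→b13/s1 MISS; vc=[]
#1 0x33→b12/s0 MISS; vc=[]
#2 0x16→b5/s1 MISS; vc=[13]
#3 0x16→b5/s1 L1-HIT; vc=[13]
#4 0x15→b5/s1 L1-HIT; vc=[13]
#5 0x36→b13/s1 VC-HIT; vc=[5]
#6 0x17→b5/s1 VC-HIT; vc=[13]
#7 0x17→b5/s1 L1-HIT; vc=[13]
#8 0x37→b13/s1 VC-HIT; vc=[5]
#9 0x37→b13/s1 L1-HIT; vc=[5]
#10 0x66→b25/s1 MISS; vc=[5,13]
#11 0x36→b13/s1 VC-HIT; vc=[5,25]
#12 0x35→b13/s1 L1-HIT; vc=[5,25]
#13 0x34→b13/s1 L1-HIT; vc=[5,25]
#14 0x17→b5/s1 VC-HIT; vc=[13,25]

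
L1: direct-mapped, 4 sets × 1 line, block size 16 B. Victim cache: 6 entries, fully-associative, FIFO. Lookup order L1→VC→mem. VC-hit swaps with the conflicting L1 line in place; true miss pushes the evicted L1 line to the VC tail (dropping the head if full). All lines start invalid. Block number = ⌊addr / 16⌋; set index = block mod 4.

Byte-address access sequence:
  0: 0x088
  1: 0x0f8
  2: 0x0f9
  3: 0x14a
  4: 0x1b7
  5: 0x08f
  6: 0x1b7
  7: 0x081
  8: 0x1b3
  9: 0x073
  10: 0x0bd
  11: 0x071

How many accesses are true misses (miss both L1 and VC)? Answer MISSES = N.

0: 0x88 (blk 8, set 0) → MISS  vc=[]
1: 0xf8 (blk 15, set 3) → MISS  vc=[]
2: 0xf9 (blk 15, set 3) → L1-HIT  vc=[]
3: 0x14a (blk 20, set 0) → MISS  vc=[8]
4: 0x1b7 (blk 27, set 3) → MISS  vc=[8, 15]
5: 0x8f (blk 8, set 0) → VC-HIT  vc=[20, 15]
6: 0x1b7 (blk 27, set 3) → L1-HIT  vc=[20, 15]
7: 0x81 (blk 8, set 0) → L1-HIT  vc=[20, 15]
8: 0x1b3 (blk 27, set 3) → L1-HIT  vc=[20, 15]
9: 0x73 (blk 7, set 3) → MISS  vc=[20, 15, 27]
10: 0xbd (blk 11, set 3) → MISS  vc=[20, 15, 27, 7]
11: 0x71 (blk 7, set 3) → VC-HIT  vc=[20, 15, 27, 11]

MISSES = 6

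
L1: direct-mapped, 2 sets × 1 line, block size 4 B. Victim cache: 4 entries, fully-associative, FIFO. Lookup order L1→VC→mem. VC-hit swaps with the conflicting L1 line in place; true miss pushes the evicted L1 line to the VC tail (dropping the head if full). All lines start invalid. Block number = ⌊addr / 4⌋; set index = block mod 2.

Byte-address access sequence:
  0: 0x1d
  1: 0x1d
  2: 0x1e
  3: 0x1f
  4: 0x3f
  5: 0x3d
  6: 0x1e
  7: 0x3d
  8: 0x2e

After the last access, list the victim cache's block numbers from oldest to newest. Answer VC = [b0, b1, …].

#0 0x1d→b7/s1 MISS; vc=[]
#1 0x1d→b7/s1 L1-HIT; vc=[]
#2 0x1e→b7/s1 L1-HIT; vc=[]
#3 0x1f→b7/s1 L1-HIT; vc=[]
#4 0x3f→b15/s1 MISS; vc=[7]
#5 0x3d→b15/s1 L1-HIT; vc=[7]
#6 0x1e→b7/s1 VC-HIT; vc=[15]
#7 0x3d→b15/s1 VC-HIT; vc=[7]
#8 0x2e→b11/s1 MISS; vc=[7,15]

VC = [7, 15]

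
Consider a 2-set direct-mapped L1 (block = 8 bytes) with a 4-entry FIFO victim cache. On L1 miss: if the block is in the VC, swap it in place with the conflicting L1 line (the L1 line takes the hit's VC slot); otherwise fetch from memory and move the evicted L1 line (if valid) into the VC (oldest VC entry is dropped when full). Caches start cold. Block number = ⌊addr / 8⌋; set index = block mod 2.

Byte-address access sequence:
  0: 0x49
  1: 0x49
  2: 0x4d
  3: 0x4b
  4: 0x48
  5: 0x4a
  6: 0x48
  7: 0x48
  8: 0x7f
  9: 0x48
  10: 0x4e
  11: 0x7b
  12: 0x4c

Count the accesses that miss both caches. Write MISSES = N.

#0 0x49→b9/s1 MISS; vc=[]
#1 0x49→b9/s1 L1-HIT; vc=[]
#2 0x4d→b9/s1 L1-HIT; vc=[]
#3 0x4b→b9/s1 L1-HIT; vc=[]
#4 0x48→b9/s1 L1-HIT; vc=[]
#5 0x4a→b9/s1 L1-HIT; vc=[]
#6 0x48→b9/s1 L1-HIT; vc=[]
#7 0x48→b9/s1 L1-HIT; vc=[]
#8 0x7f→b15/s1 MISS; vc=[9]
#9 0x48→b9/s1 VC-HIT; vc=[15]
#10 0x4e→b9/s1 L1-HIT; vc=[15]
#11 0x7b→b15/s1 VC-HIT; vc=[9]
#12 0x4c→b9/s1 VC-HIT; vc=[15]

MISSES = 2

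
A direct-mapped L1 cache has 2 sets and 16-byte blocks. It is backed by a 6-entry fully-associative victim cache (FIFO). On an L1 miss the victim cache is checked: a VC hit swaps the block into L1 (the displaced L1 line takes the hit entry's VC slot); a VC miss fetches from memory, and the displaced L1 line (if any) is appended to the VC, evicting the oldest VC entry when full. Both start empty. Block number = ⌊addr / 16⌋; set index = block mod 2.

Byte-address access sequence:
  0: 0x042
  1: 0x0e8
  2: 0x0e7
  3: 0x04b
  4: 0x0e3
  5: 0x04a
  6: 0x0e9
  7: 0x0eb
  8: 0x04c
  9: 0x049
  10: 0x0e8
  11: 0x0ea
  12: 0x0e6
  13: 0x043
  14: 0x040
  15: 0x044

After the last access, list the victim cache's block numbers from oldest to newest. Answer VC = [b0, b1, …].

#0 0x42→b4/s0 MISS; vc=[]
#1 0xe8→b14/s0 MISS; vc=[4]
#2 0xe7→b14/s0 L1-HIT; vc=[4]
#3 0x4b→b4/s0 VC-HIT; vc=[14]
#4 0xe3→b14/s0 VC-HIT; vc=[4]
#5 0x4a→b4/s0 VC-HIT; vc=[14]
#6 0xe9→b14/s0 VC-HIT; vc=[4]
#7 0xeb→b14/s0 L1-HIT; vc=[4]
#8 0x4c→b4/s0 VC-HIT; vc=[14]
#9 0x49→b4/s0 L1-HIT; vc=[14]
#10 0xe8→b14/s0 VC-HIT; vc=[4]
#11 0xea→b14/s0 L1-HIT; vc=[4]
#12 0xe6→b14/s0 L1-HIT; vc=[4]
#13 0x43→b4/s0 VC-HIT; vc=[14]
#14 0x40→b4/s0 L1-HIT; vc=[14]
#15 0x44→b4/s0 L1-HIT; vc=[14]

VC = [14]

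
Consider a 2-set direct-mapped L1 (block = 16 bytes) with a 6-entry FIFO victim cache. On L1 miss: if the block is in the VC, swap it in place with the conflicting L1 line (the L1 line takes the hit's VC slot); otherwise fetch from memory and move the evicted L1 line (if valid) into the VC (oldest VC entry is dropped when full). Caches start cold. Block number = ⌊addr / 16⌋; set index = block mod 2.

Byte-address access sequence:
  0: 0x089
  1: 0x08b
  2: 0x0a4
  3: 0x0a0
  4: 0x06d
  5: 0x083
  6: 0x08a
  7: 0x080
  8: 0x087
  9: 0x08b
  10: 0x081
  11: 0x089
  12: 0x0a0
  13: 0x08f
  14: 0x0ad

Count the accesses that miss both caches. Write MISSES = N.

MISSES = 3

  [0] addr=0x89 blk=8 s=0: MISS | VC []
  [1] addr=0x8b blk=8 s=0: L1-HIT | VC []
  [2] addr=0xa4 blk=10 s=0: MISS | VC [8]
  [3] addr=0xa0 blk=10 s=0: L1-HIT | VC [8]
  [4] addr=0x6d blk=6 s=0: MISS | VC [8, 10]
  [5] addr=0x83 blk=8 s=0: VC-HIT | VC [6, 10]
  [6] addr=0x8a blk=8 s=0: L1-HIT | VC [6, 10]
  [7] addr=0x80 blk=8 s=0: L1-HIT | VC [6, 10]
  [8] addr=0x87 blk=8 s=0: L1-HIT | VC [6, 10]
  [9] addr=0x8b blk=8 s=0: L1-HIT | VC [6, 10]
  [10] addr=0x81 blk=8 s=0: L1-HIT | VC [6, 10]
  [11] addr=0x89 blk=8 s=0: L1-HIT | VC [6, 10]
  [12] addr=0xa0 blk=10 s=0: VC-HIT | VC [6, 8]
  [13] addr=0x8f blk=8 s=0: VC-HIT | VC [6, 10]
  [14] addr=0xad blk=10 s=0: VC-HIT | VC [6, 8]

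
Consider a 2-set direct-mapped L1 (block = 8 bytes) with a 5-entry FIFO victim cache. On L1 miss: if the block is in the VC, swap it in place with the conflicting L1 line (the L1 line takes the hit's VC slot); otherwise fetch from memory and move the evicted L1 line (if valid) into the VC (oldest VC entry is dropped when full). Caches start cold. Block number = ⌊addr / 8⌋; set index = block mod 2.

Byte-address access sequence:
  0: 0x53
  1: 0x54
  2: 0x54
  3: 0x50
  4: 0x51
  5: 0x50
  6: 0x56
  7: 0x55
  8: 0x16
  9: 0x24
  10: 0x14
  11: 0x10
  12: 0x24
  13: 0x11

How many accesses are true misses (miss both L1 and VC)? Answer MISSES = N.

  [0] addr=0x53 blk=10 s=0: MISS | VC []
  [1] addr=0x54 blk=10 s=0: L1-HIT | VC []
  [2] addr=0x54 blk=10 s=0: L1-HIT | VC []
  [3] addr=0x50 blk=10 s=0: L1-HIT | VC []
  [4] addr=0x51 blk=10 s=0: L1-HIT | VC []
  [5] addr=0x50 blk=10 s=0: L1-HIT | VC []
  [6] addr=0x56 blk=10 s=0: L1-HIT | VC []
  [7] addr=0x55 blk=10 s=0: L1-HIT | VC []
  [8] addr=0x16 blk=2 s=0: MISS | VC [10]
  [9] addr=0x24 blk=4 s=0: MISS | VC [10, 2]
  [10] addr=0x14 blk=2 s=0: VC-HIT | VC [10, 4]
  [11] addr=0x10 blk=2 s=0: L1-HIT | VC [10, 4]
  [12] addr=0x24 blk=4 s=0: VC-HIT | VC [10, 2]
  [13] addr=0x11 blk=2 s=0: VC-HIT | VC [10, 4]

MISSES = 3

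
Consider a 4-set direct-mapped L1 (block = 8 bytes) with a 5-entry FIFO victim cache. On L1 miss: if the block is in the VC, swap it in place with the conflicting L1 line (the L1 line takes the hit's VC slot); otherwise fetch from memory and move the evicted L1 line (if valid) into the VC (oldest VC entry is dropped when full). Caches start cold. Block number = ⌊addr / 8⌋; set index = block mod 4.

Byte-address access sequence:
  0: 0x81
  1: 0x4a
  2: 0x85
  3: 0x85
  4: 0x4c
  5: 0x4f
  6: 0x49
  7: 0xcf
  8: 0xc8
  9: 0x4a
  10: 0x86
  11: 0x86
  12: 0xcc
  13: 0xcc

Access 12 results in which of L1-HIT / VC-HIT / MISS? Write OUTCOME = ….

0: 0x81 (blk 16, set 0) → MISS  vc=[]
1: 0x4a (blk 9, set 1) → MISS  vc=[]
2: 0x85 (blk 16, set 0) → L1-HIT  vc=[]
3: 0x85 (blk 16, set 0) → L1-HIT  vc=[]
4: 0x4c (blk 9, set 1) → L1-HIT  vc=[]
5: 0x4f (blk 9, set 1) → L1-HIT  vc=[]
6: 0x49 (blk 9, set 1) → L1-HIT  vc=[]
7: 0xcf (blk 25, set 1) → MISS  vc=[9]
8: 0xc8 (blk 25, set 1) → L1-HIT  vc=[9]
9: 0x4a (blk 9, set 1) → VC-HIT  vc=[25]
10: 0x86 (blk 16, set 0) → L1-HIT  vc=[25]
11: 0x86 (blk 16, set 0) → L1-HIT  vc=[25]
12: 0xcc (blk 25, set 1) → VC-HIT  vc=[9]
13: 0xcc (blk 25, set 1) → L1-HIT  vc=[9]

OUTCOME = VC-HIT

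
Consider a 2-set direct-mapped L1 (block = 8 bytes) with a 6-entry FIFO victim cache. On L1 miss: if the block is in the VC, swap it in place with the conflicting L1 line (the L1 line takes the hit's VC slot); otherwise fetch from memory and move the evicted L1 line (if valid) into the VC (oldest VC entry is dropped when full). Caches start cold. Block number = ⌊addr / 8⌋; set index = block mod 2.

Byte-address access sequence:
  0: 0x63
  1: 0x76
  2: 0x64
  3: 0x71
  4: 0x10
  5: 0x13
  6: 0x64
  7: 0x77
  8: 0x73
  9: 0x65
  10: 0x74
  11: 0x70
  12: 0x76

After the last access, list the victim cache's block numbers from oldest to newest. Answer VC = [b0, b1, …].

VC = [2, 12]

#0 0x63→b12/s0 MISS; vc=[]
#1 0x76→b14/s0 MISS; vc=[12]
#2 0x64→b12/s0 VC-HIT; vc=[14]
#3 0x71→b14/s0 VC-HIT; vc=[12]
#4 0x10→b2/s0 MISS; vc=[12,14]
#5 0x13→b2/s0 L1-HIT; vc=[12,14]
#6 0x64→b12/s0 VC-HIT; vc=[2,14]
#7 0x77→b14/s0 VC-HIT; vc=[2,12]
#8 0x73→b14/s0 L1-HIT; vc=[2,12]
#9 0x65→b12/s0 VC-HIT; vc=[2,14]
#10 0x74→b14/s0 VC-HIT; vc=[2,12]
#11 0x70→b14/s0 L1-HIT; vc=[2,12]
#12 0x76→b14/s0 L1-HIT; vc=[2,12]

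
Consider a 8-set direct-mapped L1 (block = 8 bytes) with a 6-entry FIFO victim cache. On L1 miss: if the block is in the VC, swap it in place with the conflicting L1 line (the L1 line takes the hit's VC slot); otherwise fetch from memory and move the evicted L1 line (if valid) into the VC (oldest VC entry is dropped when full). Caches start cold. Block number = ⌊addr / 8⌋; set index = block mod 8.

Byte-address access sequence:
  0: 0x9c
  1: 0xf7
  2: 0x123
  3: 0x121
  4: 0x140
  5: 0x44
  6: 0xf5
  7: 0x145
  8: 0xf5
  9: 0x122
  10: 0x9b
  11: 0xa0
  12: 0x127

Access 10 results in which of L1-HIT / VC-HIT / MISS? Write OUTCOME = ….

OUTCOME = L1-HIT

0: 0x9c (blk 19, set 3) → MISS  vc=[]
1: 0xf7 (blk 30, set 6) → MISS  vc=[]
2: 0x123 (blk 36, set 4) → MISS  vc=[]
3: 0x121 (blk 36, set 4) → L1-HIT  vc=[]
4: 0x140 (blk 40, set 0) → MISS  vc=[]
5: 0x44 (blk 8, set 0) → MISS  vc=[40]
6: 0xf5 (blk 30, set 6) → L1-HIT  vc=[40]
7: 0x145 (blk 40, set 0) → VC-HIT  vc=[8]
8: 0xf5 (blk 30, set 6) → L1-HIT  vc=[8]
9: 0x122 (blk 36, set 4) → L1-HIT  vc=[8]
10: 0x9b (blk 19, set 3) → L1-HIT  vc=[8]
11: 0xa0 (blk 20, set 4) → MISS  vc=[8, 36]
12: 0x127 (blk 36, set 4) → VC-HIT  vc=[8, 20]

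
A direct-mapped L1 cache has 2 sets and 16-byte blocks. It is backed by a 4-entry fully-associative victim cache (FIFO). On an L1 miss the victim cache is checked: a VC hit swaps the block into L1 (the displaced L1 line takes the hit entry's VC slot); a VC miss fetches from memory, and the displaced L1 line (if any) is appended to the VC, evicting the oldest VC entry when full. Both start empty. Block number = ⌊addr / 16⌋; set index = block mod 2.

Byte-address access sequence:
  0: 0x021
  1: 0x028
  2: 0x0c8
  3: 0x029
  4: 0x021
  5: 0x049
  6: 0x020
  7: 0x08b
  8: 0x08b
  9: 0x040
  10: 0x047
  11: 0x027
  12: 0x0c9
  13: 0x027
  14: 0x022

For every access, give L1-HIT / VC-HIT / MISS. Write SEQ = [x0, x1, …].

  [0] addr=0x21 blk=2 s=0: MISS | VC []
  [1] addr=0x28 blk=2 s=0: L1-HIT | VC []
  [2] addr=0xc8 blk=12 s=0: MISS | VC [2]
  [3] addr=0x29 blk=2 s=0: VC-HIT | VC [12]
  [4] addr=0x21 blk=2 s=0: L1-HIT | VC [12]
  [5] addr=0x49 blk=4 s=0: MISS | VC [12, 2]
  [6] addr=0x20 blk=2 s=0: VC-HIT | VC [12, 4]
  [7] addr=0x8b blk=8 s=0: MISS | VC [12, 4, 2]
  [8] addr=0x8b blk=8 s=0: L1-HIT | VC [12, 4, 2]
  [9] addr=0x40 blk=4 s=0: VC-HIT | VC [12, 8, 2]
  [10] addr=0x47 blk=4 s=0: L1-HIT | VC [12, 8, 2]
  [11] addr=0x27 blk=2 s=0: VC-HIT | VC [12, 8, 4]
  [12] addr=0xc9 blk=12 s=0: VC-HIT | VC [2, 8, 4]
  [13] addr=0x27 blk=2 s=0: VC-HIT | VC [12, 8, 4]
  [14] addr=0x22 blk=2 s=0: L1-HIT | VC [12, 8, 4]

SEQ = [MISS, L1-HIT, MISS, VC-HIT, L1-HIT, MISS, VC-HIT, MISS, L1-HIT, VC-HIT, L1-HIT, VC-HIT, VC-HIT, VC-HIT, L1-HIT]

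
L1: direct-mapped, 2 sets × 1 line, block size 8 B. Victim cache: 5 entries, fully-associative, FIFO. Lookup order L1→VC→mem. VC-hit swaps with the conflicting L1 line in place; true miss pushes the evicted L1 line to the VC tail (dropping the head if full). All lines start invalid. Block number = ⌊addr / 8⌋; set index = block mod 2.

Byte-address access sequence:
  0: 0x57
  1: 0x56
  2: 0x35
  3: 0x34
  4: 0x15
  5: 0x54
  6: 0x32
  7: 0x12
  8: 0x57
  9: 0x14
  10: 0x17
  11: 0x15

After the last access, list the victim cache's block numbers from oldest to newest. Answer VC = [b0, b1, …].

0: 0x57 (blk 10, set 0) → MISS  vc=[]
1: 0x56 (blk 10, set 0) → L1-HIT  vc=[]
2: 0x35 (blk 6, set 0) → MISS  vc=[10]
3: 0x34 (blk 6, set 0) → L1-HIT  vc=[10]
4: 0x15 (blk 2, set 0) → MISS  vc=[10, 6]
5: 0x54 (blk 10, set 0) → VC-HIT  vc=[2, 6]
6: 0x32 (blk 6, set 0) → VC-HIT  vc=[2, 10]
7: 0x12 (blk 2, set 0) → VC-HIT  vc=[6, 10]
8: 0x57 (blk 10, set 0) → VC-HIT  vc=[6, 2]
9: 0x14 (blk 2, set 0) → VC-HIT  vc=[6, 10]
10: 0x17 (blk 2, set 0) → L1-HIT  vc=[6, 10]
11: 0x15 (blk 2, set 0) → L1-HIT  vc=[6, 10]

VC = [6, 10]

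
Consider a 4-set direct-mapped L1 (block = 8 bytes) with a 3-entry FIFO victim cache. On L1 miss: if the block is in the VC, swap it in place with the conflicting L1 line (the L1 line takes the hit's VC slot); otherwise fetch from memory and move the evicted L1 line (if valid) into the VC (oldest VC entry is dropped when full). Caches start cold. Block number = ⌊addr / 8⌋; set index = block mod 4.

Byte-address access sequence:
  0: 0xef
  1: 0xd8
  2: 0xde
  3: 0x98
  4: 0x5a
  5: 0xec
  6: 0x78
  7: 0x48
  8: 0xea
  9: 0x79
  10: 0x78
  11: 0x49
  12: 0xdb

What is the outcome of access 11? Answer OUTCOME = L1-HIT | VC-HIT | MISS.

  [0] addr=0xef blk=29 s=1: MISS | VC []
  [1] addr=0xd8 blk=27 s=3: MISS | VC []
  [2] addr=0xde blk=27 s=3: L1-HIT | VC []
  [3] addr=0x98 blk=19 s=3: MISS | VC [27]
  [4] addr=0x5a blk=11 s=3: MISS | VC [27, 19]
  [5] addr=0xec blk=29 s=1: L1-HIT | VC [27, 19]
  [6] addr=0x78 blk=15 s=3: MISS | VC [27, 19, 11]
  [7] addr=0x48 blk=9 s=1: MISS | VC [19, 11, 29]
  [8] addr=0xea blk=29 s=1: VC-HIT | VC [19, 11, 9]
  [9] addr=0x79 blk=15 s=3: L1-HIT | VC [19, 11, 9]
  [10] addr=0x78 blk=15 s=3: L1-HIT | VC [19, 11, 9]
  [11] addr=0x49 blk=9 s=1: VC-HIT | VC [19, 11, 29]
  [12] addr=0xdb blk=27 s=3: MISS | VC [11, 29, 15]

OUTCOME = VC-HIT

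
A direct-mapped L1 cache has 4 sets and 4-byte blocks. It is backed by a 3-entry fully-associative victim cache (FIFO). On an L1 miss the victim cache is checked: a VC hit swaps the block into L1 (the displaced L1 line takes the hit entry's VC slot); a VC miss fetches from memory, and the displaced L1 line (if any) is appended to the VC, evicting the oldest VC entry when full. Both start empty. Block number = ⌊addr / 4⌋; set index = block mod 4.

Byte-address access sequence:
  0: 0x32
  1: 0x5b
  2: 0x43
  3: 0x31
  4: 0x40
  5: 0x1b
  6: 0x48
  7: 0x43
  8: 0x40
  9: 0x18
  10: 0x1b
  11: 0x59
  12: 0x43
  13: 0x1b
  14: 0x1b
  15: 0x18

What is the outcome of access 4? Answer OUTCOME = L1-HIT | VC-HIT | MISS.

  [0] addr=0x32 blk=12 s=0: MISS | VC []
  [1] addr=0x5b blk=22 s=2: MISS | VC []
  [2] addr=0x43 blk=16 s=0: MISS | VC [12]
  [3] addr=0x31 blk=12 s=0: VC-HIT | VC [16]
  [4] addr=0x40 blk=16 s=0: VC-HIT | VC [12]
  [5] addr=0x1b blk=6 s=2: MISS | VC [12, 22]
  [6] addr=0x48 blk=18 s=2: MISS | VC [12, 22, 6]
  [7] addr=0x43 blk=16 s=0: L1-HIT | VC [12, 22, 6]
  [8] addr=0x40 blk=16 s=0: L1-HIT | VC [12, 22, 6]
  [9] addr=0x18 blk=6 s=2: VC-HIT | VC [12, 22, 18]
  [10] addr=0x1b blk=6 s=2: L1-HIT | VC [12, 22, 18]
  [11] addr=0x59 blk=22 s=2: VC-HIT | VC [12, 6, 18]
  [12] addr=0x43 blk=16 s=0: L1-HIT | VC [12, 6, 18]
  [13] addr=0x1b blk=6 s=2: VC-HIT | VC [12, 22, 18]
  [14] addr=0x1b blk=6 s=2: L1-HIT | VC [12, 22, 18]
  [15] addr=0x18 blk=6 s=2: L1-HIT | VC [12, 22, 18]

OUTCOME = VC-HIT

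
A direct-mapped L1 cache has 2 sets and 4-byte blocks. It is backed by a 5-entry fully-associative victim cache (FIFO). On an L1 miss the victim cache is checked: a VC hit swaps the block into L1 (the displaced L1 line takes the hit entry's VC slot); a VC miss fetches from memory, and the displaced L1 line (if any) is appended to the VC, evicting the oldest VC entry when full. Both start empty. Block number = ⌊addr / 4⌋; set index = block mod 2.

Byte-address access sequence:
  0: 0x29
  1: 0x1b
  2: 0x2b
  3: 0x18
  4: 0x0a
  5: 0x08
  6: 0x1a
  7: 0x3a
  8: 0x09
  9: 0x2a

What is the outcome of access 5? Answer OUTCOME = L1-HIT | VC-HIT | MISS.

  [0] addr=0x29 blk=10 s=0: MISS | VC []
  [1] addr=0x1b blk=6 s=0: MISS | VC [10]
  [2] addr=0x2b blk=10 s=0: VC-HIT | VC [6]
  [3] addr=0x18 blk=6 s=0: VC-HIT | VC [10]
  [4] addr=0xa blk=2 s=0: MISS | VC [10, 6]
  [5] addr=0x8 blk=2 s=0: L1-HIT | VC [10, 6]
  [6] addr=0x1a blk=6 s=0: VC-HIT | VC [10, 2]
  [7] addr=0x3a blk=14 s=0: MISS | VC [10, 2, 6]
  [8] addr=0x9 blk=2 s=0: VC-HIT | VC [10, 14, 6]
  [9] addr=0x2a blk=10 s=0: VC-HIT | VC [2, 14, 6]

OUTCOME = L1-HIT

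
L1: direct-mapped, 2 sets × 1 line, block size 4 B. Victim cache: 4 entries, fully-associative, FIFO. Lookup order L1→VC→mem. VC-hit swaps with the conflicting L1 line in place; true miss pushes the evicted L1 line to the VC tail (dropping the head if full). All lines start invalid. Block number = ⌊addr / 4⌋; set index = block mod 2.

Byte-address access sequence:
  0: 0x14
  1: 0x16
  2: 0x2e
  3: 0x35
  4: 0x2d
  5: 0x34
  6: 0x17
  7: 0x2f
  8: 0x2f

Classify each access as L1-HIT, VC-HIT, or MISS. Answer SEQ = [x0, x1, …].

SEQ = [MISS, L1-HIT, MISS, MISS, VC-HIT, VC-HIT, VC-HIT, VC-HIT, L1-HIT]

0: 0x14 (blk 5, set 1) → MISS  vc=[]
1: 0x16 (blk 5, set 1) → L1-HIT  vc=[]
2: 0x2e (blk 11, set 1) → MISS  vc=[5]
3: 0x35 (blk 13, set 1) → MISS  vc=[5, 11]
4: 0x2d (blk 11, set 1) → VC-HIT  vc=[5, 13]
5: 0x34 (blk 13, set 1) → VC-HIT  vc=[5, 11]
6: 0x17 (blk 5, set 1) → VC-HIT  vc=[13, 11]
7: 0x2f (blk 11, set 1) → VC-HIT  vc=[13, 5]
8: 0x2f (blk 11, set 1) → L1-HIT  vc=[13, 5]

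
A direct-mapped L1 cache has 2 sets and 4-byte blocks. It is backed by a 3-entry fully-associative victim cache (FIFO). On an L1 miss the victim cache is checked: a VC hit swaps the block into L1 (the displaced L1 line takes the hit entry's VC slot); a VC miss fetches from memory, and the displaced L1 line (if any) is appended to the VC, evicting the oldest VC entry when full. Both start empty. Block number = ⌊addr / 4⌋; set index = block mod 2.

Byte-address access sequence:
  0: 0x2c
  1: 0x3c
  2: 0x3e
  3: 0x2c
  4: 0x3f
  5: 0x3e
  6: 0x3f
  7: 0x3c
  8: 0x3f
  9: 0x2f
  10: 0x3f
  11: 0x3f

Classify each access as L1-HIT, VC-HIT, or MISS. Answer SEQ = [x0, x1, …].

SEQ = [MISS, MISS, L1-HIT, VC-HIT, VC-HIT, L1-HIT, L1-HIT, L1-HIT, L1-HIT, VC-HIT, VC-HIT, L1-HIT]

0: 0x2c (blk 11, set 1) → MISS  vc=[]
1: 0x3c (blk 15, set 1) → MISS  vc=[11]
2: 0x3e (blk 15, set 1) → L1-HIT  vc=[11]
3: 0x2c (blk 11, set 1) → VC-HIT  vc=[15]
4: 0x3f (blk 15, set 1) → VC-HIT  vc=[11]
5: 0x3e (blk 15, set 1) → L1-HIT  vc=[11]
6: 0x3f (blk 15, set 1) → L1-HIT  vc=[11]
7: 0x3c (blk 15, set 1) → L1-HIT  vc=[11]
8: 0x3f (blk 15, set 1) → L1-HIT  vc=[11]
9: 0x2f (blk 11, set 1) → VC-HIT  vc=[15]
10: 0x3f (blk 15, set 1) → VC-HIT  vc=[11]
11: 0x3f (blk 15, set 1) → L1-HIT  vc=[11]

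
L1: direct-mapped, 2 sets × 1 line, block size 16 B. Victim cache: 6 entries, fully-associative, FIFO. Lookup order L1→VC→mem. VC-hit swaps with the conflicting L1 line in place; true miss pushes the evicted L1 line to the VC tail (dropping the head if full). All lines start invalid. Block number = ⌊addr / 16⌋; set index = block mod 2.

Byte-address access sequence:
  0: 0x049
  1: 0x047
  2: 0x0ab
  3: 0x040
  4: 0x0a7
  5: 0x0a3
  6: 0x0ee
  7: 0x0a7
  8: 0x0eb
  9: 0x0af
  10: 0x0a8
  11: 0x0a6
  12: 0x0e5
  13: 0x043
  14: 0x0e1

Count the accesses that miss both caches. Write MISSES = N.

0: 0x49 (blk 4, set 0) → MISS  vc=[]
1: 0x47 (blk 4, set 0) → L1-HIT  vc=[]
2: 0xab (blk 10, set 0) → MISS  vc=[4]
3: 0x40 (blk 4, set 0) → VC-HIT  vc=[10]
4: 0xa7 (blk 10, set 0) → VC-HIT  vc=[4]
5: 0xa3 (blk 10, set 0) → L1-HIT  vc=[4]
6: 0xee (blk 14, set 0) → MISS  vc=[4, 10]
7: 0xa7 (blk 10, set 0) → VC-HIT  vc=[4, 14]
8: 0xeb (blk 14, set 0) → VC-HIT  vc=[4, 10]
9: 0xaf (blk 10, set 0) → VC-HIT  vc=[4, 14]
10: 0xa8 (blk 10, set 0) → L1-HIT  vc=[4, 14]
11: 0xa6 (blk 10, set 0) → L1-HIT  vc=[4, 14]
12: 0xe5 (blk 14, set 0) → VC-HIT  vc=[4, 10]
13: 0x43 (blk 4, set 0) → VC-HIT  vc=[14, 10]
14: 0xe1 (blk 14, set 0) → VC-HIT  vc=[4, 10]

MISSES = 3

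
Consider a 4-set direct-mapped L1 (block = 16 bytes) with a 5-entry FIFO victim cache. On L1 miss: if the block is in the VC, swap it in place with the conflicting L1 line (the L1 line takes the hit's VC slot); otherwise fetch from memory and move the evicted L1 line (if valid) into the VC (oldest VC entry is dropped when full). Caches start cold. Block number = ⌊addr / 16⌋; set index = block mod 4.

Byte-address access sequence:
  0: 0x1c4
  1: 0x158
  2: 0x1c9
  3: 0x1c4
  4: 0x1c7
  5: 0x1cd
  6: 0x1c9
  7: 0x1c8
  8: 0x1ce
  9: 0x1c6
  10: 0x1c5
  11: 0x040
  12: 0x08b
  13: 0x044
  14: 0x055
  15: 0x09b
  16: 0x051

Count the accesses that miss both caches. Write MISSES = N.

  [0] addr=0x1c4 blk=28 s=0: MISS | VC []
  [1] addr=0x158 blk=21 s=1: MISS | VC []
  [2] addr=0x1c9 blk=28 s=0: L1-HIT | VC []
  [3] addr=0x1c4 blk=28 s=0: L1-HIT | VC []
  [4] addr=0x1c7 blk=28 s=0: L1-HIT | VC []
  [5] addr=0x1cd blk=28 s=0: L1-HIT | VC []
  [6] addr=0x1c9 blk=28 s=0: L1-HIT | VC []
  [7] addr=0x1c8 blk=28 s=0: L1-HIT | VC []
  [8] addr=0x1ce blk=28 s=0: L1-HIT | VC []
  [9] addr=0x1c6 blk=28 s=0: L1-HIT | VC []
  [10] addr=0x1c5 blk=28 s=0: L1-HIT | VC []
  [11] addr=0x40 blk=4 s=0: MISS | VC [28]
  [12] addr=0x8b blk=8 s=0: MISS | VC [28, 4]
  [13] addr=0x44 blk=4 s=0: VC-HIT | VC [28, 8]
  [14] addr=0x55 blk=5 s=1: MISS | VC [28, 8, 21]
  [15] addr=0x9b blk=9 s=1: MISS | VC [28, 8, 21, 5]
  [16] addr=0x51 blk=5 s=1: VC-HIT | VC [28, 8, 21, 9]

MISSES = 6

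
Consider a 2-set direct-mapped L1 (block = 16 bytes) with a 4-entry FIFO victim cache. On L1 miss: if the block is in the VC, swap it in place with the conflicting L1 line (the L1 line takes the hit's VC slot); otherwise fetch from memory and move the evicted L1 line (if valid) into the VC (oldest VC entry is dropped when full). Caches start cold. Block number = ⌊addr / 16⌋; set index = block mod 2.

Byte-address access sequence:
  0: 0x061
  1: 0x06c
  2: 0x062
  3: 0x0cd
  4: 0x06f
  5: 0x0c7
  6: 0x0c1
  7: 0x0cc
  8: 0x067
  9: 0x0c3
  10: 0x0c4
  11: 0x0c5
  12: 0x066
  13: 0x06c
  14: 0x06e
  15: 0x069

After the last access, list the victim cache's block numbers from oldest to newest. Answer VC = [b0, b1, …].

0: 0x61 (blk 6, set 0) → MISS  vc=[]
1: 0x6c (blk 6, set 0) → L1-HIT  vc=[]
2: 0x62 (blk 6, set 0) → L1-HIT  vc=[]
3: 0xcd (blk 12, set 0) → MISS  vc=[6]
4: 0x6f (blk 6, set 0) → VC-HIT  vc=[12]
5: 0xc7 (blk 12, set 0) → VC-HIT  vc=[6]
6: 0xc1 (blk 12, set 0) → L1-HIT  vc=[6]
7: 0xcc (blk 12, set 0) → L1-HIT  vc=[6]
8: 0x67 (blk 6, set 0) → VC-HIT  vc=[12]
9: 0xc3 (blk 12, set 0) → VC-HIT  vc=[6]
10: 0xc4 (blk 12, set 0) → L1-HIT  vc=[6]
11: 0xc5 (blk 12, set 0) → L1-HIT  vc=[6]
12: 0x66 (blk 6, set 0) → VC-HIT  vc=[12]
13: 0x6c (blk 6, set 0) → L1-HIT  vc=[12]
14: 0x6e (blk 6, set 0) → L1-HIT  vc=[12]
15: 0x69 (blk 6, set 0) → L1-HIT  vc=[12]

VC = [12]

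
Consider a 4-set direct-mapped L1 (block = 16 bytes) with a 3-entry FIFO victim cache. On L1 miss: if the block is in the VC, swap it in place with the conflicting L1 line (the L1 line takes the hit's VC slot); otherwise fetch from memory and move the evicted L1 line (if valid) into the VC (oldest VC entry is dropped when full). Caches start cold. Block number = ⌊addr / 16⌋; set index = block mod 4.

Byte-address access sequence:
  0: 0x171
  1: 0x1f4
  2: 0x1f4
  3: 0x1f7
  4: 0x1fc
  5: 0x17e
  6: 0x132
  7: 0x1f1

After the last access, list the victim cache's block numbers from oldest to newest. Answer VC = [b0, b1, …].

VC = [19, 23]

#0 0x171→b23/s3 MISS; vc=[]
#1 0x1f4→b31/s3 MISS; vc=[23]
#2 0x1f4→b31/s3 L1-HIT; vc=[23]
#3 0x1f7→b31/s3 L1-HIT; vc=[23]
#4 0x1fc→b31/s3 L1-HIT; vc=[23]
#5 0x17e→b23/s3 VC-HIT; vc=[31]
#6 0x132→b19/s3 MISS; vc=[31,23]
#7 0x1f1→b31/s3 VC-HIT; vc=[19,23]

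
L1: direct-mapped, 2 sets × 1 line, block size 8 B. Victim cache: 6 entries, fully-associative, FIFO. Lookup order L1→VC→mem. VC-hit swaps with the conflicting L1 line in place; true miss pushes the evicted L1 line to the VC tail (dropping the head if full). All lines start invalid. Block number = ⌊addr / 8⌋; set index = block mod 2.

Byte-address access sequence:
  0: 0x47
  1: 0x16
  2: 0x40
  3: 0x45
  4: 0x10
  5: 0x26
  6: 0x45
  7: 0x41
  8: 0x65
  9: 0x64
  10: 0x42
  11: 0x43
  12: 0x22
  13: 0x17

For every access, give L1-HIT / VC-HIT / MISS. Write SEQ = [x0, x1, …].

  [0] addr=0x47 blk=8 s=0: MISS | VC []
  [1] addr=0x16 blk=2 s=0: MISS | VC [8]
  [2] addr=0x40 blk=8 s=0: VC-HIT | VC [2]
  [3] addr=0x45 blk=8 s=0: L1-HIT | VC [2]
  [4] addr=0x10 blk=2 s=0: VC-HIT | VC [8]
  [5] addr=0x26 blk=4 s=0: MISS | VC [8, 2]
  [6] addr=0x45 blk=8 s=0: VC-HIT | VC [4, 2]
  [7] addr=0x41 blk=8 s=0: L1-HIT | VC [4, 2]
  [8] addr=0x65 blk=12 s=0: MISS | VC [4, 2, 8]
  [9] addr=0x64 blk=12 s=0: L1-HIT | VC [4, 2, 8]
  [10] addr=0x42 blk=8 s=0: VC-HIT | VC [4, 2, 12]
  [11] addr=0x43 blk=8 s=0: L1-HIT | VC [4, 2, 12]
  [12] addr=0x22 blk=4 s=0: VC-HIT | VC [8, 2, 12]
  [13] addr=0x17 blk=2 s=0: VC-HIT | VC [8, 4, 12]

SEQ = [MISS, MISS, VC-HIT, L1-HIT, VC-HIT, MISS, VC-HIT, L1-HIT, MISS, L1-HIT, VC-HIT, L1-HIT, VC-HIT, VC-HIT]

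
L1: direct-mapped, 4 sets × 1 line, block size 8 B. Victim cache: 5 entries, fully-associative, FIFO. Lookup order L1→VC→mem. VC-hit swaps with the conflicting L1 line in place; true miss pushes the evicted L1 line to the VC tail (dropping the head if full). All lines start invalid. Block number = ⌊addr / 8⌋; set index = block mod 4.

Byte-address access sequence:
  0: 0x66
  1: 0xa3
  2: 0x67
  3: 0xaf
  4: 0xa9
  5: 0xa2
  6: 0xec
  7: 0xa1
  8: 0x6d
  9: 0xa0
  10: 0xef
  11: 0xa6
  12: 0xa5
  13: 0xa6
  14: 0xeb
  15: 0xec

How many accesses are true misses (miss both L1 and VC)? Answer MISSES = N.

0: 0x66 (blk 12, set 0) → MISS  vc=[]
1: 0xa3 (blk 20, set 0) → MISS  vc=[12]
2: 0x67 (blk 12, set 0) → VC-HIT  vc=[20]
3: 0xaf (blk 21, set 1) → MISS  vc=[20]
4: 0xa9 (blk 21, set 1) → L1-HIT  vc=[20]
5: 0xa2 (blk 20, set 0) → VC-HIT  vc=[12]
6: 0xec (blk 29, set 1) → MISS  vc=[12, 21]
7: 0xa1 (blk 20, set 0) → L1-HIT  vc=[12, 21]
8: 0x6d (blk 13, set 1) → MISS  vc=[12, 21, 29]
9: 0xa0 (blk 20, set 0) → L1-HIT  vc=[12, 21, 29]
10: 0xef (blk 29, set 1) → VC-HIT  vc=[12, 21, 13]
11: 0xa6 (blk 20, set 0) → L1-HIT  vc=[12, 21, 13]
12: 0xa5 (blk 20, set 0) → L1-HIT  vc=[12, 21, 13]
13: 0xa6 (blk 20, set 0) → L1-HIT  vc=[12, 21, 13]
14: 0xeb (blk 29, set 1) → L1-HIT  vc=[12, 21, 13]
15: 0xec (blk 29, set 1) → L1-HIT  vc=[12, 21, 13]

MISSES = 5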